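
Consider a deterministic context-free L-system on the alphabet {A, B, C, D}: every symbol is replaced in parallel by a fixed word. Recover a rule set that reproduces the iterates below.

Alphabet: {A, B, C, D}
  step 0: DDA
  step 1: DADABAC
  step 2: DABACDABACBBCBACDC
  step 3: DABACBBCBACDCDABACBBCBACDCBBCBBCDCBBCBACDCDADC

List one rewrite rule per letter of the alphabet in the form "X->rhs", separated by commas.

A->BAC, B->BBC, C->DC, D->DA

  step 2 ⇒ step 3: DABACDABACBBCBACDC ⇒ DA·BAC·BBC·BAC·DC·DA·BAC·BBC·BAC·DC·BBC·BBC·DC·BBC·BAC·DC·DA·DC
    A ↦ BAC
    B ↦ BBC
    C ↦ DC
    D ↦ DA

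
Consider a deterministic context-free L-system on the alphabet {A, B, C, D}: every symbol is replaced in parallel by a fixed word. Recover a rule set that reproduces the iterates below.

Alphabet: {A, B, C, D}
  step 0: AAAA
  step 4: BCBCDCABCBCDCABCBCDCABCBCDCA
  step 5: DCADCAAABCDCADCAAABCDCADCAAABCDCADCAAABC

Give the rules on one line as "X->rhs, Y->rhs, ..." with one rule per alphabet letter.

  step 4 ⇒ step 5: BCBCDCABCBCDCABCBCDCABCBCDCA ⇒ DC·A·DC·A·A·A·BC·DC·A·DC·A·A·A·BC·DC·A·DC·A·A·A·BC·DC·A·DC·A·A·A·BC
    A ↦ BC
    B ↦ DC
    C ↦ A
    D ↦ A

A->BC, B->DC, C->A, D->A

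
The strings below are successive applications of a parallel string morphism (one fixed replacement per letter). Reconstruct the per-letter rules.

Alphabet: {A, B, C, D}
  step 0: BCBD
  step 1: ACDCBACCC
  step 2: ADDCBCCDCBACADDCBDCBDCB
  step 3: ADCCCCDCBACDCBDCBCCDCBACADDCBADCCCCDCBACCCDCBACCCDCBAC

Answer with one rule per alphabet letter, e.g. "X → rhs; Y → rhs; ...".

  step 2 ⇒ step 3: ADDCBCCDCBACADDCBDCBDCB ⇒ AD·CC·CC·DCB·AC·DCB·DCB·CC·DCB·AC·AD·DCB·AD·CC·CC·DCB·AC·CC·DCB·AC·CC·DCB·AC
    A ↦ AD
    B ↦ AC
    C ↦ DCB
    D ↦ CC

A->AD, B->AC, C->DCB, D->CC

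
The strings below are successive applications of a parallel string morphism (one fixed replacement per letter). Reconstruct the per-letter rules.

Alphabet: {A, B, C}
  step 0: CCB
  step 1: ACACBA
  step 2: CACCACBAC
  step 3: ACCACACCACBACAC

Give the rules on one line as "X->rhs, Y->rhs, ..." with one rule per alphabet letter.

  step 2 ⇒ step 3: CACCACBAC ⇒ AC·C·AC·AC·C·AC·BA·C·AC
    A ↦ C
    B ↦ BA
    C ↦ AC

A->C, B->BA, C->AC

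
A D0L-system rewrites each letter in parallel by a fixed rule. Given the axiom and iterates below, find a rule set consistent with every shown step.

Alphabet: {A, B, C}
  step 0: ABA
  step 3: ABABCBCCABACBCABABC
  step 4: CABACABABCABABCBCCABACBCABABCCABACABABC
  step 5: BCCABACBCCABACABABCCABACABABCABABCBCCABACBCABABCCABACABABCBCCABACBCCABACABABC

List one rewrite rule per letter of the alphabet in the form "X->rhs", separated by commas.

A->C, B->ABA, C->BC

  step 4 ⇒ step 5: CABACABABCABABCBCCABACBCABABCCABACABABC ⇒ BC·C·ABA·C·BC·C·ABA·C·ABA·BC·C·ABA·C·ABA·BC·ABA·BC·BC·C·ABA·C·BC·ABA·BC·C·ABA·C·ABA·BC·BC·C·ABA·C·BC·C·ABA·C·ABA·BC
    A ↦ C
    B ↦ ABA
    C ↦ BC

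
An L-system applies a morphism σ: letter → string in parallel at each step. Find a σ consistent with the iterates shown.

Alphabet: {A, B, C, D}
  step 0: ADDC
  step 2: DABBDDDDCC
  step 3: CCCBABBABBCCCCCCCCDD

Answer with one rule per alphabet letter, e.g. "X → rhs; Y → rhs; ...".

  step 2 ⇒ step 3: DABBDDDDCC ⇒ CC·CB·ABB·ABB·CC·CC·CC·CC·D·D
    A ↦ CB
    B ↦ ABB
    C ↦ D
    D ↦ CC

A->CB, B->ABB, C->D, D->CC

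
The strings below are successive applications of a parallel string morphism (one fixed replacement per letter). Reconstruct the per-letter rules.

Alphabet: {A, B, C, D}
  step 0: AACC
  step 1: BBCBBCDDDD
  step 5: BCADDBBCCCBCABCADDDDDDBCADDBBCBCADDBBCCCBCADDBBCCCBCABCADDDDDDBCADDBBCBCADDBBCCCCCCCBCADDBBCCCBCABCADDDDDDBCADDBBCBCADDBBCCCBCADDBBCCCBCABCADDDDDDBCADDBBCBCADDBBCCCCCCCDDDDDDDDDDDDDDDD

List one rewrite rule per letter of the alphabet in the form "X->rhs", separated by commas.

  step 0 ⇒ step 1: AACC ⇒ BBC·BBC·DD·DD
    A ↦ BBC
    C ↦ DD
    B ↦ BCA  (constrained at step 1)
    D ↦ C  (constrained at step 1)

A->BBC, B->BCA, C->DD, D->C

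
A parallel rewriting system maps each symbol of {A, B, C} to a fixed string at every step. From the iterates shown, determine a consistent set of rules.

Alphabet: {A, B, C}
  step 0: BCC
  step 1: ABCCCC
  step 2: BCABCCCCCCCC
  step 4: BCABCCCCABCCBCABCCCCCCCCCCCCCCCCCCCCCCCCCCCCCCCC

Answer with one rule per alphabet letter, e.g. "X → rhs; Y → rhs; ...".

  step 1 ⇒ step 2: ABCCCC ⇒ BC·AB·CC·CC·CC·CC
    A ↦ BC
    B ↦ AB
    C ↦ CC

A->BC, B->AB, C->CC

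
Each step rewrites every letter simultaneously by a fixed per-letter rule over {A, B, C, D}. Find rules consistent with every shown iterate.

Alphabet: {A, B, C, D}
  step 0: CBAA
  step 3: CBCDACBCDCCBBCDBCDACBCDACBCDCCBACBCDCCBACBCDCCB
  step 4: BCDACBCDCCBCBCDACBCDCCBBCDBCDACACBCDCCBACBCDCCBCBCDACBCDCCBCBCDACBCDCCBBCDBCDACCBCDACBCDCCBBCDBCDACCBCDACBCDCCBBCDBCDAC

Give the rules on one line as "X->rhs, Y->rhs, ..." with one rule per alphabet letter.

A->C, B->AC, C->BCD, D->CCB

  step 3 ⇒ step 4: CBCDACBCDCCBBCDBCDACBCDACBCDCCBACBCDCCBACBCDCCB ⇒ BCD·AC·BCD·CCB·C·BCD·AC·BCD·CCB·BCD·BCD·AC·AC·BCD·CCB·AC·BCD·CCB·C·BCD·AC·BCD·CCB·C·BCD·AC·BCD·CCB·BCD·BCD·AC·C·BCD·AC·BCD·CCB·BCD·BCD·AC·C·BCD·AC·BCD·CCB·BCD·BCD·AC
    A ↦ C
    B ↦ AC
    C ↦ BCD
    D ↦ CCB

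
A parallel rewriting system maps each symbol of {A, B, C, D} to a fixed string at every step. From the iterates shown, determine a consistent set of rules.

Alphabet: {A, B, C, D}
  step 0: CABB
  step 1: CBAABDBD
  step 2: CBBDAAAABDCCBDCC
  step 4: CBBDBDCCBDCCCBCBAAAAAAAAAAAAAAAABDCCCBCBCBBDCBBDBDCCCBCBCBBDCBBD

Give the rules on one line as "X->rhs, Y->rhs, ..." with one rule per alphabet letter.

  step 1 ⇒ step 2: CBAABDBD ⇒ CB·BD·AA·AA·BD·CC·BD·CC
    A ↦ AA
    B ↦ BD
    C ↦ CB
    D ↦ CC

A->AA, B->BD, C->CB, D->CC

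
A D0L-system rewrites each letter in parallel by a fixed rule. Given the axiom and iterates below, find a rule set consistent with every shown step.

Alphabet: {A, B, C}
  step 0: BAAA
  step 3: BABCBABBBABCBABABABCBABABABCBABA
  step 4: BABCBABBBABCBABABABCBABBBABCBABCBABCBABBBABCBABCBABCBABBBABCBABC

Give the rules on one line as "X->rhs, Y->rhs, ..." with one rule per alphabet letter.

  step 3 ⇒ step 4: BABCBABBBABCBABABABCBABABABCBABA ⇒ BA·BC·BA·BB·BA·BC·BA·BA·BA·BC·BA·BB·BA·BC·BA·BC·BA·BC·BA·BB·BA·BC·BA·BC·BA·BC·BA·BB·BA·BC·BA·BC
    A ↦ BC
    B ↦ BA
    C ↦ BB

A->BC, B->BA, C->BB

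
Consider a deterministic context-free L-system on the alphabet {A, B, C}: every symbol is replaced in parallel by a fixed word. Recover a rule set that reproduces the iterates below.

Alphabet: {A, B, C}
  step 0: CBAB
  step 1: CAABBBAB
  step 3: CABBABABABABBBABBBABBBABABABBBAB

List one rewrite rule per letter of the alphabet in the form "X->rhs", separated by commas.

  step 0 ⇒ step 1: CBAB ⇒ CA·AB·BB·AB
    A ↦ BB
    B ↦ AB
    C ↦ CA

A->BB, B->AB, C->CA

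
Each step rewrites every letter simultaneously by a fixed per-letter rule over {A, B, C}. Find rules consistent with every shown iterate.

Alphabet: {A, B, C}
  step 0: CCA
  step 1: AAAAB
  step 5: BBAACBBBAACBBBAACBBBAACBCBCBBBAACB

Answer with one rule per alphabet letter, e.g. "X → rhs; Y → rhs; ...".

  step 0 ⇒ step 1: CCA ⇒ AA·AA·B
    A ↦ B
    C ↦ AA
    B ↦ CB  (constrained at step 1)

A->B, B->CB, C->AA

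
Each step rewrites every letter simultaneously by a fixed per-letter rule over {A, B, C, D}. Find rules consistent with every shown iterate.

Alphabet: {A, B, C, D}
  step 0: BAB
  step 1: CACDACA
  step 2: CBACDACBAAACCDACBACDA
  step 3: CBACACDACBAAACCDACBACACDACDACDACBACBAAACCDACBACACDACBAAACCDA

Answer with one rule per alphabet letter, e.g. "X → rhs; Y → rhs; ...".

A->CDA, B->CA, C->CBA, D->AAC

  step 2 ⇒ step 3: CBACDACBAAACCDACBACDA ⇒ CBA·CA·CDA·CBA·AAC·CDA·CBA·CA·CDA·CDA·CDA·CBA·CBA·AAC·CDA·CBA·CA·CDA·CBA·AAC·CDA
    A ↦ CDA
    B ↦ CA
    C ↦ CBA
    D ↦ AAC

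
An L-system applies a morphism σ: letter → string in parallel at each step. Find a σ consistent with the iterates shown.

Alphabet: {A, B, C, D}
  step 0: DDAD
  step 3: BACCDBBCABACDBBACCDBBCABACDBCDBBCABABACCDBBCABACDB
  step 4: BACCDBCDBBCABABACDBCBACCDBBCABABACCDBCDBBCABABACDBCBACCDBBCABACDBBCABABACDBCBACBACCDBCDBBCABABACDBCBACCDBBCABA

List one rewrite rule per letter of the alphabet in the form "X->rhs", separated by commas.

A->C, B->BA, C->CDB, D->BCA

  step 3 ⇒ step 4: BACCDBBCABACDBBACCDBBCABACDBCDBBCABABACCDBBCABACDB ⇒ BA·C·CDB·CDB·BCA·BA·BA·CDB·C·BA·C·CDB·BCA·BA·BA·C·CDB·CDB·BCA·BA·BA·CDB·C·BA·C·CDB·BCA·BA·CDB·BCA·BA·BA·CDB·C·BA·C·BA·C·CDB·CDB·BCA·BA·BA·CDB·C·BA·C·CDB·BCA·BA
    A ↦ C
    B ↦ BA
    C ↦ CDB
    D ↦ BCA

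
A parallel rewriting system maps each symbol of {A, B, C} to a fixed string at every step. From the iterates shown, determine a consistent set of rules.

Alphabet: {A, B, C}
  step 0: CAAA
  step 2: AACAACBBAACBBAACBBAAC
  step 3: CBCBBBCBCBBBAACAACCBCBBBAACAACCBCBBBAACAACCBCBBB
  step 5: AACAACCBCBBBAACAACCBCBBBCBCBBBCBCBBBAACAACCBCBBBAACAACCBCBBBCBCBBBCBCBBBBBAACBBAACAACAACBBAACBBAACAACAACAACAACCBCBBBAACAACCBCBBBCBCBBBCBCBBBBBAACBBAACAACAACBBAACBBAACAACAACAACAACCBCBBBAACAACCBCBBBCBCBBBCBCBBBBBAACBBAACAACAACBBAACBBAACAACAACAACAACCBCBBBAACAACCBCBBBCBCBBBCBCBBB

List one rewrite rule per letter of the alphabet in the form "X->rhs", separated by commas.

  step 2 ⇒ step 3: AACAACBBAACBBAACBBAAC ⇒ CB·CB·BB·CB·CB·BB·AAC·AAC·CB·CB·BB·AAC·AAC·CB·CB·BB·AAC·AAC·CB·CB·BB
    A ↦ CB
    B ↦ AAC
    C ↦ BB

A->CB, B->AAC, C->BB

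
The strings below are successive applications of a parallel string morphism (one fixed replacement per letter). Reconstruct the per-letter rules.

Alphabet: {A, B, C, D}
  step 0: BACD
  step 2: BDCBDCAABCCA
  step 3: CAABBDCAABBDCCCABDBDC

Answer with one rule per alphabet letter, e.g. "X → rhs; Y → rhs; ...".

A->C, B->CA, C->BD, D->AB

  step 2 ⇒ step 3: BDCBDCAABCCA ⇒ CA·AB·BD·CA·AB·BD·C·C·CA·BD·BD·C
    A ↦ C
    B ↦ CA
    C ↦ BD
    D ↦ AB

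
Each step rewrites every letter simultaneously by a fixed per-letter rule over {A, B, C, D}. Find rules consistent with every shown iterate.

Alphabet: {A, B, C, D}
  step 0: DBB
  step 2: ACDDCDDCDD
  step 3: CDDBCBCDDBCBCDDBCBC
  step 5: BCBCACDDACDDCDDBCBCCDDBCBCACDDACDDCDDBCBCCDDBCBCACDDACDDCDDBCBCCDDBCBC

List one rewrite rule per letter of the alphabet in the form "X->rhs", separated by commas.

A->C, B->AC, C->DD, D->BC

  step 2 ⇒ step 3: ACDDCDDCDD ⇒ C·DD·BC·BC·DD·BC·BC·DD·BC·BC
    A ↦ C
    C ↦ DD
    D ↦ BC
    B ↦ AC  (constrained at step 0)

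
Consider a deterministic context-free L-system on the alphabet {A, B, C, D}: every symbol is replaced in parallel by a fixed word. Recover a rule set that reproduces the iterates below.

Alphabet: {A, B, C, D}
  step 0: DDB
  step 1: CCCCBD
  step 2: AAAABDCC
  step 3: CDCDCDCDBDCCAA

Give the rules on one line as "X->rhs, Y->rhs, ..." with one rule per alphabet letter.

A->CD, B->BD, C->A, D->CC

  step 2 ⇒ step 3: AAAABDCC ⇒ CD·CD·CD·CD·BD·CC·A·A
    A ↦ CD
    B ↦ BD
    C ↦ A
    D ↦ CC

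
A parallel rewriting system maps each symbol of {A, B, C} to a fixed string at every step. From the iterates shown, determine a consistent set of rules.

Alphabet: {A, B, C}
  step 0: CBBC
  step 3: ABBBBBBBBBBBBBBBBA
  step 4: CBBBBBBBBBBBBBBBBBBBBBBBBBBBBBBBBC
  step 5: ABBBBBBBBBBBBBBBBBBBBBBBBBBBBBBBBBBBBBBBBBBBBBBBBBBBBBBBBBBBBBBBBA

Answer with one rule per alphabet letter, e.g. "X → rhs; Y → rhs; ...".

  step 4 ⇒ step 5: CBBBBBBBBBBBBBBBBBBBBBBBBBBBBBBBBC ⇒ A·BB·BB·BB·BB·BB·BB·BB·BB·BB·BB·BB·BB·BB·BB·BB·BB·BB·BB·BB·BB·BB·BB·BB·BB·BB·BB·BB·BB·BB·BB·BB·BB·A
    B ↦ BB
    C ↦ A
  step 3 ⇒ step 4: ABBBBBBBBBBBBBBBBA ⇒ C·BB·BB·BB·BB·BB·BB·BB·BB·BB·BB·BB·BB·BB·BB·BB·BB·C
    A ↦ C

A->C, B->BB, C->A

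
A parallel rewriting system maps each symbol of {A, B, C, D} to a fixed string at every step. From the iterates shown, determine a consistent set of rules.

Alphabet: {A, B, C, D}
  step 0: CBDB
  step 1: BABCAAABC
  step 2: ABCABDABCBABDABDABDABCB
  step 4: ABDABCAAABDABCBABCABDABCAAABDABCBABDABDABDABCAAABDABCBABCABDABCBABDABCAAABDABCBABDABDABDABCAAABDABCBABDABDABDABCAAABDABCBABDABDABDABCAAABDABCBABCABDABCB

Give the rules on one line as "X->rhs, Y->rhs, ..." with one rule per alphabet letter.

A->ABD, B->ABC, C->B, D->AA

  step 1 ⇒ step 2: BABCAAABC ⇒ ABC·ABD·ABC·B·ABD·ABD·ABD·ABC·B
    A ↦ ABD
    B ↦ ABC
    C ↦ B
  step 0 ⇒ step 1: CBDB ⇒ B·ABC·AA·ABC
    D ↦ AA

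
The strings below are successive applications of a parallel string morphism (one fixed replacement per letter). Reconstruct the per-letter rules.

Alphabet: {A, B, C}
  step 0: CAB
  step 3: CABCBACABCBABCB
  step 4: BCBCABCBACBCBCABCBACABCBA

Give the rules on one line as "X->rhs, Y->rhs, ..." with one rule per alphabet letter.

A->C, B->A, C->BCB

  step 3 ⇒ step 4: CABCBACABCBABCB ⇒ BCB·C·A·BCB·A·C·BCB·C·A·BCB·A·C·A·BCB·A
    A ↦ C
    B ↦ A
    C ↦ BCB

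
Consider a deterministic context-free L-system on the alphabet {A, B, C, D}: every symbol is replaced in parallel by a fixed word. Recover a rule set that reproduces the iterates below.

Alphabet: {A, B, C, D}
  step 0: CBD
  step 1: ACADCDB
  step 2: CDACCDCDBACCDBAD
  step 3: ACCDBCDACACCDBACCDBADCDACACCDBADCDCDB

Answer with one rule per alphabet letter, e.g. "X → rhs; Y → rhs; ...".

  step 2 ⇒ step 3: CDACCDCDBACCDBAD ⇒ AC·CDB·CD·AC·AC·CDB·AC·CDB·AD·CD·AC·AC·CDB·AD·CD·CDB
    A ↦ CD
    B ↦ AD
    C ↦ AC
    D ↦ CDB

A->CD, B->AD, C->AC, D->CDB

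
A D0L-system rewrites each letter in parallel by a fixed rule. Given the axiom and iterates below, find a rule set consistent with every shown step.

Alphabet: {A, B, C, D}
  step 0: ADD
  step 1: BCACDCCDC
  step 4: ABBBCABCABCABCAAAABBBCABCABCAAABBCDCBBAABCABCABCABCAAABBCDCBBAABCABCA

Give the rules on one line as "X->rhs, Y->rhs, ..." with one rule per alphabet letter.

  step 0 ⇒ step 1: ADD ⇒ BCA·CDC·CDC
    A ↦ BCA
    D ↦ CDC
    B ↦ A  (constrained at step 1)
    C ↦ BB  (constrained at step 1)

A->BCA, B->A, C->BB, D->CDC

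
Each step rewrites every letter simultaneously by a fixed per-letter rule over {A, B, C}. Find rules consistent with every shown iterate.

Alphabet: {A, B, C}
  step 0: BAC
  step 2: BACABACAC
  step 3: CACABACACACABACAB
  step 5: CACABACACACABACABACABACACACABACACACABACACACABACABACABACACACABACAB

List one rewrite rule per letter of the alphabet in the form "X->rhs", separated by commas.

A->ACA, B->C, C->B

  step 2 ⇒ step 3: BACABACAC ⇒ C·ACA·B·ACA·C·ACA·B·ACA·B
    A ↦ ACA
    B ↦ C
    C ↦ B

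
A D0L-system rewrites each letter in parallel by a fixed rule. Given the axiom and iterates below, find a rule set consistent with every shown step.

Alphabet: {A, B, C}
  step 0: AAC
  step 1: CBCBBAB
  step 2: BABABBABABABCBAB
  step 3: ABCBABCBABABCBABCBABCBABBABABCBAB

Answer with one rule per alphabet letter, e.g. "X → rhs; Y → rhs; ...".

A->CB, B->AB, C->BAB

  step 2 ⇒ step 3: BABABBABABABCBAB ⇒ AB·CB·AB·CB·AB·AB·CB·AB·CB·AB·CB·AB·BAB·AB·CB·AB
    A ↦ CB
    B ↦ AB
    C ↦ BAB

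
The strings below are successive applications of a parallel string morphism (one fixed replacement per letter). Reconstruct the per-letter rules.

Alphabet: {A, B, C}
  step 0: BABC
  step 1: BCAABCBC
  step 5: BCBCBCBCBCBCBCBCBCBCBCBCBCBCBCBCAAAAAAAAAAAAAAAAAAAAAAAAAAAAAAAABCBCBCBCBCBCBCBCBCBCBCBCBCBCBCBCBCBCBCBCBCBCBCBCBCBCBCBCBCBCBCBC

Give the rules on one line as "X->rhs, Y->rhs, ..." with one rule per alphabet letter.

A->AA, B->BC, C->BC

  step 0 ⇒ step 1: BABC ⇒ BC·AA·BC·BC
    A ↦ AA
    B ↦ BC
    C ↦ BC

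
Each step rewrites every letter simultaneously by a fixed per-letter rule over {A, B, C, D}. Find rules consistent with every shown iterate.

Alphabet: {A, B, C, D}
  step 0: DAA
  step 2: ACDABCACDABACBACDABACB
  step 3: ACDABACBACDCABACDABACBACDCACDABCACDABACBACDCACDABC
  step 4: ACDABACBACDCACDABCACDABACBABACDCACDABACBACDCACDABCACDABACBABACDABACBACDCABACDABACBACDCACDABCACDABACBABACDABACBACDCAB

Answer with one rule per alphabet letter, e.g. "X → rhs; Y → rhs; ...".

  step 3 ⇒ step 4: ACDABACBACDCABACDABACBACDCACDABCACDABACBACDCACDABC ⇒ ACD·AB·ACB·ACD·C·ACD·AB·C·ACD·AB·ACB·AB·ACD·C·ACD·AB·ACB·ACD·C·ACD·AB·C·ACD·AB·ACB·AB·ACD·AB·ACB·ACD·C·AB·ACD·AB·ACB·ACD·C·ACD·AB·C·ACD·AB·ACB·AB·ACD·AB·ACB·ACD·C·AB
    A ↦ ACD
    B ↦ C
    C ↦ AB
    D ↦ ACB

A->ACD, B->C, C->AB, D->ACB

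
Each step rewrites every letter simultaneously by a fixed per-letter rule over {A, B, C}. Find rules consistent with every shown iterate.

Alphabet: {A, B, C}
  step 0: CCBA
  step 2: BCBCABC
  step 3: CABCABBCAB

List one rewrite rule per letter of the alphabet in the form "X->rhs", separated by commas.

  step 2 ⇒ step 3: BCBCABC ⇒ C·AB·C·AB·B·C·AB
    A ↦ B
    B ↦ C
    C ↦ AB

A->B, B->C, C->AB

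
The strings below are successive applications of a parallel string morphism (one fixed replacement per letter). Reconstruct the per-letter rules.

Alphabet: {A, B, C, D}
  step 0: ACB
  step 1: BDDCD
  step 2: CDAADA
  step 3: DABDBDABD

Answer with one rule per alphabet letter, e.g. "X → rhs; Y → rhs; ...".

  step 2 ⇒ step 3: CDAADA ⇒ D·A·BD·BD·A·BD
    A ↦ BD
    C ↦ D
    D ↦ A
  step 0 ⇒ step 1: ACB ⇒ BD·D·CD
    B ↦ CD

A->BD, B->CD, C->D, D->A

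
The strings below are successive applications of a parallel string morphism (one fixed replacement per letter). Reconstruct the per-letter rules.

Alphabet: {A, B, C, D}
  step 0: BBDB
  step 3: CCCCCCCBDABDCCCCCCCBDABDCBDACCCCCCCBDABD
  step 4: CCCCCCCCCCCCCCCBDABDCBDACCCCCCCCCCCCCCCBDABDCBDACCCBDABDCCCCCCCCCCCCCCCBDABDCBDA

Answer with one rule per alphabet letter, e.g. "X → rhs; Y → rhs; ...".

  step 3 ⇒ step 4: CCCCCCCBDABDCCCCCCCBDABDCBDACCCCCCCBDABD ⇒ CC·CC·CC·CC·CC·CC·CC·CBD·A·BD·CBD·A·CC·CC·CC·CC·CC·CC·CC·CBD·A·BD·CBD·A·CC·CBD·A·BD·CC·CC·CC·CC·CC·CC·CC·CBD·A·BD·CBD·A
    A ↦ BD
    B ↦ CBD
    C ↦ CC
    D ↦ A

A->BD, B->CBD, C->CC, D->A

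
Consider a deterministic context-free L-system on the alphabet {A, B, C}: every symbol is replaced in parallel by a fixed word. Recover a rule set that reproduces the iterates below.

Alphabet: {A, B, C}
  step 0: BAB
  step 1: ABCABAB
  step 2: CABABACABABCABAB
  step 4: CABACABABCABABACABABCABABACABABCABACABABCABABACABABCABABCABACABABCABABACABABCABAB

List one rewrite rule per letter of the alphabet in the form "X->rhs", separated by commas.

A->CAB, B->AB, C->A

  step 1 ⇒ step 2: ABCABAB ⇒ CAB·AB·A·CAB·AB·CAB·AB
    A ↦ CAB
    B ↦ AB
    C ↦ A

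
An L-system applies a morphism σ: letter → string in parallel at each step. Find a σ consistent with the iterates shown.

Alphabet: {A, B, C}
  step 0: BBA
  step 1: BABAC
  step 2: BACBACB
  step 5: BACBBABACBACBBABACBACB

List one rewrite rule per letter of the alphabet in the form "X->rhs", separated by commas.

A->C, B->BA, C->B

  step 1 ⇒ step 2: BABAC ⇒ BA·C·BA·C·B
    A ↦ C
    B ↦ BA
    C ↦ B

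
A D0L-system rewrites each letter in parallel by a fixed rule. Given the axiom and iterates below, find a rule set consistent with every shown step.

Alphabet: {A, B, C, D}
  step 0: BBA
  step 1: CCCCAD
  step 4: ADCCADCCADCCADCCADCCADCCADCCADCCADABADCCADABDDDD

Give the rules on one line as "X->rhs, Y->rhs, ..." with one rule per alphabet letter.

A->AD, B->CC, C->DD, D->AB

  step 0 ⇒ step 1: BBA ⇒ CC·CC·AD
    A ↦ AD
    B ↦ CC
    C ↦ DD  (constrained at step 1)
    D ↦ AB  (constrained at step 1)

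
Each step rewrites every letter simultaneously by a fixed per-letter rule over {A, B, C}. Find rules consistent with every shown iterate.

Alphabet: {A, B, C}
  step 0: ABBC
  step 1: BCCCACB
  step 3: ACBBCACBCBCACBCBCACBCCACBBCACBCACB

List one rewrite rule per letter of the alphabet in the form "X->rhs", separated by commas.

A->BC, B->C, C->ACB

  step 0 ⇒ step 1: ABBC ⇒ BC·C·C·ACB
    A ↦ BC
    B ↦ C
    C ↦ ACB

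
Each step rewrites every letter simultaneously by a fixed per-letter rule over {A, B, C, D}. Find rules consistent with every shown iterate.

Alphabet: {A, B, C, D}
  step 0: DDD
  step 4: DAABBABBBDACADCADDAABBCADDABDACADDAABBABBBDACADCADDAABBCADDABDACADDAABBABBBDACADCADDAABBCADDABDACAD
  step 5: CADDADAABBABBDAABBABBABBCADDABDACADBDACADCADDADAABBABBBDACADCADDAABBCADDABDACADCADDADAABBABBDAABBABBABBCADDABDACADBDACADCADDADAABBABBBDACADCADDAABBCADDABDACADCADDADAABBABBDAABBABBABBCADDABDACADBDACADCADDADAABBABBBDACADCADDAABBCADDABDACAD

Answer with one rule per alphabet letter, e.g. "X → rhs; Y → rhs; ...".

A->DA, B->ABB, C->B, D->CAD

  step 4 ⇒ step 5: DAABBABBBDACADCADDAABBCADDABDACADDAABBABBBDACADCADDAABBCADDABDACADDAABBABBBDACADCADDAABBCADDABDACAD ⇒ CAD·DA·DA·ABB·ABB·DA·ABB·ABB·ABB·CAD·DA·B·DA·CAD·B·DA·CAD·CAD·DA·DA·ABB·ABB·B·DA·CAD·CAD·DA·ABB·CAD·DA·B·DA·CAD·CAD·DA·DA·ABB·ABB·DA·ABB·ABB·ABB·CAD·DA·B·DA·CAD·B·DA·CAD·CAD·DA·DA·ABB·ABB·B·DA·CAD·CAD·DA·ABB·CAD·DA·B·DA·CAD·CAD·DA·DA·ABB·ABB·DA·ABB·ABB·ABB·CAD·DA·B·DA·CAD·B·DA·CAD·CAD·DA·DA·ABB·ABB·B·DA·CAD·CAD·DA·ABB·CAD·DA·B·DA·CAD
    A ↦ DA
    B ↦ ABB
    C ↦ B
    D ↦ CAD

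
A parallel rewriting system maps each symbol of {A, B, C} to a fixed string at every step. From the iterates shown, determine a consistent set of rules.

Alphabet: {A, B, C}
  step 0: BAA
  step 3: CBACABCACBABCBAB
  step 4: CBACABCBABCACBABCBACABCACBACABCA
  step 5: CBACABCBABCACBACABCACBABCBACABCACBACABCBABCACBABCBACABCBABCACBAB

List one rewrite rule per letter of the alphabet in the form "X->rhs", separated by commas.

A->B, B->CA, C->CBA

  step 4 ⇒ step 5: CBACABCBABCACBABCBACABCACBACABCA ⇒ CBA·CA·B·CBA·B·CA·CBA·CA·B·CA·CBA·B·CBA·CA·B·CA·CBA·CA·B·CBA·B·CA·CBA·B·CBA·CA·B·CBA·B·CA·CBA·B
    A ↦ B
    B ↦ CA
    C ↦ CBA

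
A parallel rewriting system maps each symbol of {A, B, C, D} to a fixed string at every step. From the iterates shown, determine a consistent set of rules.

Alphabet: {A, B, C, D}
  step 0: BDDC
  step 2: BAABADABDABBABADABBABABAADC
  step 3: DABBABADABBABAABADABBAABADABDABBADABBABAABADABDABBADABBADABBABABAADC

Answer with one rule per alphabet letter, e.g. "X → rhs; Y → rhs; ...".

A->BA, B->DAB, C->DC, D->BAA

  step 2 ⇒ step 3: BAABADABDABBABADABBABABAADC ⇒ DAB·BA·BA·DAB·BA·BAA·BA·DAB·BAA·BA·DAB·DAB·BA·DAB·BA·BAA·BA·DAB·DAB·BA·DAB·BA·DAB·BA·BA·BAA·DC
    A ↦ BA
    B ↦ DAB
    C ↦ DC
    D ↦ BAA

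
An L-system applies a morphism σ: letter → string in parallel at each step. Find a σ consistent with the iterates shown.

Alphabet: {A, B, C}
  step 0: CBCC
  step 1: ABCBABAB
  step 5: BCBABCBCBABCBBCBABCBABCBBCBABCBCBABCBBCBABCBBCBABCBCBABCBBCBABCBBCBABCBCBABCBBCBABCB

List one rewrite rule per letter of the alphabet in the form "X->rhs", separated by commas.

A->B, B->CB, C->AB

  step 0 ⇒ step 1: CBCC ⇒ AB·CB·AB·AB
    B ↦ CB
    C ↦ AB
    A ↦ B  (constrained at step 1)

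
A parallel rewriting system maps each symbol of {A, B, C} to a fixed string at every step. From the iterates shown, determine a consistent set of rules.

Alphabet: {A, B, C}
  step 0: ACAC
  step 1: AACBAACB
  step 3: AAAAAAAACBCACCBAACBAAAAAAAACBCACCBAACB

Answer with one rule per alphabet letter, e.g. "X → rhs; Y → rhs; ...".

A->AA, B->CAC, C->CB

  step 0 ⇒ step 1: ACAC ⇒ AA·CB·AA·CB
    A ↦ AA
    C ↦ CB
    B ↦ CAC  (constrained at step 1)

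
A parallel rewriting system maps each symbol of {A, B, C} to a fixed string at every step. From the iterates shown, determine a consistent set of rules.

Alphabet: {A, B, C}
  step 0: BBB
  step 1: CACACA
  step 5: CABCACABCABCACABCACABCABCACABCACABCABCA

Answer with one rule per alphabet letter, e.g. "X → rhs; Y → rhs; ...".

A->B, B->CA, C->CA

  step 0 ⇒ step 1: BBB ⇒ CA·CA·CA
    B ↦ CA
    A ↦ B  (constrained at step 1)
    C ↦ CA  (constrained at step 1)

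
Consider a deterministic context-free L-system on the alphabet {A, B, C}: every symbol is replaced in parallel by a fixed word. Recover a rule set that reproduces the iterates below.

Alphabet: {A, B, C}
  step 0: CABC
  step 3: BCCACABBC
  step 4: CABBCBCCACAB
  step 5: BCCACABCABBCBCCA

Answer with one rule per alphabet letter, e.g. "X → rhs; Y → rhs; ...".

A->C, B->CA, C->B

  step 4 ⇒ step 5: CABBCBCCACAB ⇒ B·C·CA·CA·B·CA·B·B·C·B·C·CA
    A ↦ C
    B ↦ CA
    C ↦ B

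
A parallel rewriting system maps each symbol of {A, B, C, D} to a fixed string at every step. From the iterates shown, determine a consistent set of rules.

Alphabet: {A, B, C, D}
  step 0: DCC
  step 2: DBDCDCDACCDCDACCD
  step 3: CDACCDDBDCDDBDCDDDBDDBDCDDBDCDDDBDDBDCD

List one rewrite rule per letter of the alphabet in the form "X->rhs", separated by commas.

A->D, B->AC, C->DBD, D->CD

  step 2 ⇒ step 3: DBDCDCDACCDCDACCD ⇒ CD·AC·CD·DBD·CD·DBD·CD·D·DBD·DBD·CD·DBD·CD·D·DBD·DBD·CD
    A ↦ D
    B ↦ AC
    C ↦ DBD
    D ↦ CD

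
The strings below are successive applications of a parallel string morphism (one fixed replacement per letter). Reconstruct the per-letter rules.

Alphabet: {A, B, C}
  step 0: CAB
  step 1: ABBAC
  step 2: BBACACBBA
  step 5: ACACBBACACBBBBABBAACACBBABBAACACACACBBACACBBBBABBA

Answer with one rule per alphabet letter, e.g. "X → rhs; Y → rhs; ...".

A->BB, B->AC, C->A

  step 1 ⇒ step 2: ABBAC ⇒ BB·AC·AC·BB·A
    A ↦ BB
    B ↦ AC
    C ↦ A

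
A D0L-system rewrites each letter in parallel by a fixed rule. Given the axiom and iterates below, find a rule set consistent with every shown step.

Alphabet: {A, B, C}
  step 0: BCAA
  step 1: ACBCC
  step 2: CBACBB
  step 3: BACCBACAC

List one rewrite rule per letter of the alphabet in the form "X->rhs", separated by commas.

A->C, B->AC, C->B

  step 2 ⇒ step 3: CBACBB ⇒ B·AC·C·B·AC·AC
    A ↦ C
    B ↦ AC
    C ↦ B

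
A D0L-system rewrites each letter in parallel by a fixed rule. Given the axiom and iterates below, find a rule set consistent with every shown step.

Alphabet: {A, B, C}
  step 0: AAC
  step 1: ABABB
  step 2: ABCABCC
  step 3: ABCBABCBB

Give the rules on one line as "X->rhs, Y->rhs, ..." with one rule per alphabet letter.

  step 2 ⇒ step 3: ABCABCC ⇒ AB·C·B·AB·C·B·B
    A ↦ AB
    B ↦ C
    C ↦ B

A->AB, B->C, C->B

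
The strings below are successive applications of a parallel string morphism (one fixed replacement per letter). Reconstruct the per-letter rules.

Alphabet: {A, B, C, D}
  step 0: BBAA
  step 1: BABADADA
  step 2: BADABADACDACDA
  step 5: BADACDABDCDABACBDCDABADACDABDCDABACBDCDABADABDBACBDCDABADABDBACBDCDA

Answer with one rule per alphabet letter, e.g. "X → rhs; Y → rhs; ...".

  step 1 ⇒ step 2: BABADADA ⇒ BA·DA·BA·DA·C·DA·C·DA
    A ↦ DA
    B ↦ BA
    D ↦ C
    C ↦ BD  (constrained at step 2)

A->DA, B->BA, C->BD, D->C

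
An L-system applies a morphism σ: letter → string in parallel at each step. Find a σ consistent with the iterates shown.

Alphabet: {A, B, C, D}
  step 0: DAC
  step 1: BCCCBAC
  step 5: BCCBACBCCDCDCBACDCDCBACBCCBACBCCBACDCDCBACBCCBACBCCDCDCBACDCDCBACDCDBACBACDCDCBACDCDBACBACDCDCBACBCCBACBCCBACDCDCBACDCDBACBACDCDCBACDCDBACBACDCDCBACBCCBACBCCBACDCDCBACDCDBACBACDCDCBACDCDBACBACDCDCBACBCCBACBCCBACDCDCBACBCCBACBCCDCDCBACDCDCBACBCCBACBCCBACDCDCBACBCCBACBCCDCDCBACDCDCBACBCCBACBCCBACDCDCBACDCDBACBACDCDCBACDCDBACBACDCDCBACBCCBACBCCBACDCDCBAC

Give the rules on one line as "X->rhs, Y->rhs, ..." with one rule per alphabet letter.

A->C, B->DCD, C->BAC, D->BCC

  step 0 ⇒ step 1: DAC ⇒ BCC·C·BAC
    A ↦ C
    C ↦ BAC
    D ↦ BCC
    B ↦ DCD  (constrained at step 1)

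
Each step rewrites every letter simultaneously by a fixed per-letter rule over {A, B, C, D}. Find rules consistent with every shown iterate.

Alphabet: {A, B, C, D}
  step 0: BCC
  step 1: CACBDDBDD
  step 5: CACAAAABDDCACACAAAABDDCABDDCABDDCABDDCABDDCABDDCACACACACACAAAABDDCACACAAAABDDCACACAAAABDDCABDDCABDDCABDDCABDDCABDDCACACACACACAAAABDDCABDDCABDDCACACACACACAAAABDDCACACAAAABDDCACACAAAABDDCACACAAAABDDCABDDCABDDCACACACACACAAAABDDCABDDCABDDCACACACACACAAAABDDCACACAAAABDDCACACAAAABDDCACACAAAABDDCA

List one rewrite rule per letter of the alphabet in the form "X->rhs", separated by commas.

  step 0 ⇒ step 1: BCC ⇒ CAC·BDD·BDD
    B ↦ CAC
    C ↦ BDD
    A ↦ CA  (constrained at step 1)
    D ↦ AA  (constrained at step 1)

A->CA, B->CAC, C->BDD, D->AA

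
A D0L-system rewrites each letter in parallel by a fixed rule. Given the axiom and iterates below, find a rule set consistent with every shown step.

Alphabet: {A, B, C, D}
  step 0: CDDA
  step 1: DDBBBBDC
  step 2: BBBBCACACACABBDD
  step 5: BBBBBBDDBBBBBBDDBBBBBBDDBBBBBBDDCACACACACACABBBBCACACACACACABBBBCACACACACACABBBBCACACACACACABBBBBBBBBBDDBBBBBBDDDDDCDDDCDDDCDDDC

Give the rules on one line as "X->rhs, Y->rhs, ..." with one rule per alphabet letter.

A->DC, B->CA, C->DD, D->BB

  step 1 ⇒ step 2: DDBBBBDC ⇒ BB·BB·CA·CA·CA·CA·BB·DD
    B ↦ CA
    C ↦ DD
    D ↦ BB
  step 0 ⇒ step 1: CDDA ⇒ DD·BB·BB·DC
    A ↦ DC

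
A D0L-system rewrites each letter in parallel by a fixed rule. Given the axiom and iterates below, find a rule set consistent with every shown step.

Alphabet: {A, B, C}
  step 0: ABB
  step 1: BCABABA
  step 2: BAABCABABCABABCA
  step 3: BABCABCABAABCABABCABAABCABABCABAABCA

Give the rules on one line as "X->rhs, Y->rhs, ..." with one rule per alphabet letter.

A->BCA, B->BA, C->A

  step 2 ⇒ step 3: BAABCABABCABABCA ⇒ BA·BCA·BCA·BA·A·BCA·BA·BCA·BA·A·BCA·BA·BCA·BA·A·BCA
    A ↦ BCA
    B ↦ BA
    C ↦ A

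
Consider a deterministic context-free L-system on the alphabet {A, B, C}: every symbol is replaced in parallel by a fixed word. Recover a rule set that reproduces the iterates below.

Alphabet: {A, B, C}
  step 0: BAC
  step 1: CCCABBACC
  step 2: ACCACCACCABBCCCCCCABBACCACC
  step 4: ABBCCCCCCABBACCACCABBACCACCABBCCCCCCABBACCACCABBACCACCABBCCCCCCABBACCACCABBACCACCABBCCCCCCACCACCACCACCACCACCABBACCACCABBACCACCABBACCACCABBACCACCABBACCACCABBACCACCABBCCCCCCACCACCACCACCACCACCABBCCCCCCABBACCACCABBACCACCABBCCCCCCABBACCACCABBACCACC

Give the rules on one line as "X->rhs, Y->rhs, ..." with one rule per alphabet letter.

  step 1 ⇒ step 2: CCCABBACC ⇒ ACC·ACC·ACC·ABB·CCC·CCC·ABB·ACC·ACC
    A ↦ ABB
    B ↦ CCC
    C ↦ ACC

A->ABB, B->CCC, C->ACC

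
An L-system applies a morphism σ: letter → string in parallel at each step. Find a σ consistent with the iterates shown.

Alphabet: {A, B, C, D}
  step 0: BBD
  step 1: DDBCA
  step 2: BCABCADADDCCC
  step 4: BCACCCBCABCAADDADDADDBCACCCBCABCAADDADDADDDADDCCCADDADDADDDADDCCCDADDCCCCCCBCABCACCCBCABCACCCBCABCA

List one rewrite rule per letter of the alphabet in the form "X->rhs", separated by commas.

  step 1 ⇒ step 2: DDBCA ⇒ BCA·BCA·D·ADD·CCC
    A ↦ CCC
    B ↦ D
    C ↦ ADD
    D ↦ BCA

A->CCC, B->D, C->ADD, D->BCA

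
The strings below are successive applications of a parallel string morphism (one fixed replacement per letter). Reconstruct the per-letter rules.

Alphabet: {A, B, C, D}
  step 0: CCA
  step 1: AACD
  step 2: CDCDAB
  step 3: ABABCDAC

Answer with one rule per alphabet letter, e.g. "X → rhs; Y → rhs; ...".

  step 2 ⇒ step 3: CDCDAB ⇒ A·B·A·B·CD·AC
    A ↦ CD
    B ↦ AC
    C ↦ A
    D ↦ B

A->CD, B->AC, C->A, D->B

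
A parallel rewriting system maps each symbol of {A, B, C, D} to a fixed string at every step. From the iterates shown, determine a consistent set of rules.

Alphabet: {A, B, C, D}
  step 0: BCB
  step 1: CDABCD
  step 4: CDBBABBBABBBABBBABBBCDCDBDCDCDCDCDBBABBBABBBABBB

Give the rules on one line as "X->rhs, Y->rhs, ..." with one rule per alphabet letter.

  step 0 ⇒ step 1: BCB ⇒ CD·AB·CD
    B ↦ CD
    C ↦ AB
    A ↦ BD  (constrained at step 1)
    D ↦ BB  (constrained at step 1)

A->BD, B->CD, C->AB, D->BB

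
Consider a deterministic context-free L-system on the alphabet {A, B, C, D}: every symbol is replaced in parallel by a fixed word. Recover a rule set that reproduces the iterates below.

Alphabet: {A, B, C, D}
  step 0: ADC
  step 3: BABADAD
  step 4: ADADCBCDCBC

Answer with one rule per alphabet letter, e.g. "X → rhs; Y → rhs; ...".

  step 3 ⇒ step 4: BABADAD ⇒ A·D·A·D·CBC·D·CBC
    A ↦ D
    B ↦ A
    D ↦ CBC
    C ↦ B  (constrained at step 0)

A->D, B->A, C->B, D->CBC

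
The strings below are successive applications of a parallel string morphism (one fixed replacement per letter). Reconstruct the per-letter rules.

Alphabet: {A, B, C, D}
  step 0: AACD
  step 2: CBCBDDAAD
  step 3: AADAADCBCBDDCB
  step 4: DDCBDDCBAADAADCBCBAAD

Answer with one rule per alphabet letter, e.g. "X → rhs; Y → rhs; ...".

  step 3 ⇒ step 4: AADAADCBCBDDCB ⇒ D·D·CB·D·D·CB·AA·D·AA·D·CB·CB·AA·D
    A ↦ D
    B ↦ D
    C ↦ AA
    D ↦ CB

A->D, B->D, C->AA, D->CB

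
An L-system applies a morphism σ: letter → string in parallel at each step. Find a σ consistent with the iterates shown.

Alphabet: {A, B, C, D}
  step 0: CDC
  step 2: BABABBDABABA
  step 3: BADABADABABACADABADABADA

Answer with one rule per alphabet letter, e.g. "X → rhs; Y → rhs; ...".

A->DA, B->BA, C->BB, D->CA

  step 2 ⇒ step 3: BABABBDABABA ⇒ BA·DA·BA·DA·BA·BA·CA·DA·BA·DA·BA·DA
    A ↦ DA
    B ↦ BA
    D ↦ CA
    C ↦ BB  (constrained at step 0)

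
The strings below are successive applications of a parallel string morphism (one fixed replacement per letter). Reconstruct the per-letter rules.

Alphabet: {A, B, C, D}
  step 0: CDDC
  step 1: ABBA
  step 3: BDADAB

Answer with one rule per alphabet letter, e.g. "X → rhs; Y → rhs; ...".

  step 0 ⇒ step 1: CDDC ⇒ A·B·B·A
    C ↦ A
    D ↦ B
    A ↦ D  (constrained at step 1)
    B ↦ AC  (constrained at step 1)

A->D, B->AC, C->A, D->B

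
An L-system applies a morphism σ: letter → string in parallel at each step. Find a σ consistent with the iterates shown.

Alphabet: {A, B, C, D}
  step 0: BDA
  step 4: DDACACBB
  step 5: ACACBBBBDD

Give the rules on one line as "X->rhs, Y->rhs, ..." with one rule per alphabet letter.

A->B, B->D, C->B, D->AC

  step 4 ⇒ step 5: DDACACBB ⇒ AC·AC·B·B·B·B·D·D
    A ↦ B
    B ↦ D
    C ↦ B
    D ↦ AC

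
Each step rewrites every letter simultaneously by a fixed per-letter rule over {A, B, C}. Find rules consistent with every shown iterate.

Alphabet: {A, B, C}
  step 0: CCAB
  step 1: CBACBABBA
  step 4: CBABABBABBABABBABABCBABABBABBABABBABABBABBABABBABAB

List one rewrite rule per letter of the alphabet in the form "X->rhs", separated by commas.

A->B, B->BA, C->CBA

  step 0 ⇒ step 1: CCAB ⇒ CBA·CBA·B·BA
    A ↦ B
    B ↦ BA
    C ↦ CBA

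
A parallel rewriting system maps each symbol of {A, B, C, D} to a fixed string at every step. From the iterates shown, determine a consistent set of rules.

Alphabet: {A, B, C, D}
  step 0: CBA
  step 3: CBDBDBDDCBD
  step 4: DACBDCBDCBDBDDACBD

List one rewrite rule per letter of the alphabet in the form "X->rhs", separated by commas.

A->D, B->C, C->DA, D->BD

  step 3 ⇒ step 4: CBDBDBDDCBD ⇒ DA·C·BD·C·BD·C·BD·BD·DA·C·BD
    B ↦ C
    C ↦ DA
    D ↦ BD
    A ↦ D  (constrained at step 0)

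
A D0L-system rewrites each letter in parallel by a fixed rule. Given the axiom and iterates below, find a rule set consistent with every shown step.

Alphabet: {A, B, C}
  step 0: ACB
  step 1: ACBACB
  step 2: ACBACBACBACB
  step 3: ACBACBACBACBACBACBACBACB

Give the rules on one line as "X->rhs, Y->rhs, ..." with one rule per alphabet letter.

  step 2 ⇒ step 3: ACBACBACBACB ⇒ AC·BA·CB·AC·BA·CB·AC·BA·CB·AC·BA·CB
    A ↦ AC
    B ↦ CB
    C ↦ BA

A->AC, B->CB, C->BA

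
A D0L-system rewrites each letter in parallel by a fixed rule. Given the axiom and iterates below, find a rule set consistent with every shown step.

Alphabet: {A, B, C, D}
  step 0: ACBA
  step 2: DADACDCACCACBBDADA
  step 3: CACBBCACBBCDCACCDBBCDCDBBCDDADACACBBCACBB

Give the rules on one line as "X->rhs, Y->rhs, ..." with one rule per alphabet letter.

  step 2 ⇒ step 3: DADACDCACCACBBDADA ⇒ CAC·BB·CAC·BB·CD·CAC·CD·BB·CD·CD·BB·CD·DA·DA·CAC·BB·CAC·BB
    A ↦ BB
    B ↦ DA
    C ↦ CD
    D ↦ CAC

A->BB, B->DA, C->CD, D->CAC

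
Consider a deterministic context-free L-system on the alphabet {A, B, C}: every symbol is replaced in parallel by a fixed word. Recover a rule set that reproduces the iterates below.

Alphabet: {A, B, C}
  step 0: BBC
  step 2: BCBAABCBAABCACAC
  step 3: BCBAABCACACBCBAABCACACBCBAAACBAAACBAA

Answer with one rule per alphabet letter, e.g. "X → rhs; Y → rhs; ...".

  step 2 ⇒ step 3: BCBAABCBAABCACAC ⇒ BC·BAA·BC·AC·AC·BC·BAA·BC·AC·AC·BC·BAA·AC·BAA·AC·BAA
    A ↦ AC
    B ↦ BC
    C ↦ BAA

A->AC, B->BC, C->BAA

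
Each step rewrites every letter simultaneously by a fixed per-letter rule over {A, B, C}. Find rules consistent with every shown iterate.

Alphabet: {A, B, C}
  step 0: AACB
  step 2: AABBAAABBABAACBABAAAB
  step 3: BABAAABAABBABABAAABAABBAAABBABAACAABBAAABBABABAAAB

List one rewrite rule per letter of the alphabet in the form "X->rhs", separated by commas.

A->BA, B->AAB, C->AC

  step 2 ⇒ step 3: AABBAAABBABAACBABAAAB ⇒ BA·BA·AAB·AAB·BA·BA·BA·AAB·AAB·BA·AAB·BA·BA·AC·AAB·BA·AAB·BA·BA·BA·AAB
    A ↦ BA
    B ↦ AAB
    C ↦ AC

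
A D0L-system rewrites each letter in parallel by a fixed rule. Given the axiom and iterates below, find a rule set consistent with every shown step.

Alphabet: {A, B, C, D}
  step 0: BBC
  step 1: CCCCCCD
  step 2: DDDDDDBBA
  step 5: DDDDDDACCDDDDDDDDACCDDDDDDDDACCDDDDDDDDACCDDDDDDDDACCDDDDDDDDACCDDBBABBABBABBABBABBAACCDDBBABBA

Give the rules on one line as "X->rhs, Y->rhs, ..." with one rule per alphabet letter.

  step 1 ⇒ step 2: CCCCCCD ⇒ D·D·D·D·D·D·BBA
    C ↦ D
    D ↦ BBA
    A ↦ ACC  (constrained at step 2)
  step 0 ⇒ step 1: BBC ⇒ CCC·CCC·D
    B ↦ CCC

A->ACC, B->CCC, C->D, D->BBA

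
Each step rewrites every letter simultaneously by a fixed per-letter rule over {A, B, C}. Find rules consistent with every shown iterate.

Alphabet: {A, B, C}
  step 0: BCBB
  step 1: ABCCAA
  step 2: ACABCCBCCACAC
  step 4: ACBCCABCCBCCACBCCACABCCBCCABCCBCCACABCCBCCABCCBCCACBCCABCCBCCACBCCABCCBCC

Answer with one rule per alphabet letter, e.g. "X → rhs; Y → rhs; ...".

A->AC, B->A, C->BCC

  step 1 ⇒ step 2: ABCCAA ⇒ AC·A·BCC·BCC·AC·AC
    A ↦ AC
    B ↦ A
    C ↦ BCC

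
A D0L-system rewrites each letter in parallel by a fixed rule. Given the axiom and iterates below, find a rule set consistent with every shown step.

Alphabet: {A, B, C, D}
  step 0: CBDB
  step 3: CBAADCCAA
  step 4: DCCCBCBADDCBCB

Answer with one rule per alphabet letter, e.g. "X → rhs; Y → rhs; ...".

  step 3 ⇒ step 4: CBAADCCAA ⇒ D·CC·CB·CB·A·D·D·CB·CB
    A ↦ CB
    B ↦ CC
    C ↦ D
    D ↦ A

A->CB, B->CC, C->D, D->A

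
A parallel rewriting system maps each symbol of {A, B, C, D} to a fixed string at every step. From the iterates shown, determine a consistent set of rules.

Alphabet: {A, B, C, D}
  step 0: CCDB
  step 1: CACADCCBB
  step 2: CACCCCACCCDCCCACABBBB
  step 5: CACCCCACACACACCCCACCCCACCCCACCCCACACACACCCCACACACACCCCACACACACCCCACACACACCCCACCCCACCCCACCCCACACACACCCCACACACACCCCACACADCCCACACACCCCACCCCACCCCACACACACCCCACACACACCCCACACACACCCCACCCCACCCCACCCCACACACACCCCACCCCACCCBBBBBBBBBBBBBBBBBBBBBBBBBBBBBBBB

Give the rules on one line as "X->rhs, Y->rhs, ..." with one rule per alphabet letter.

A->CCC, B->BB, C->CA, D->DCC

  step 1 ⇒ step 2: CACADCCBB ⇒ CA·CCC·CA·CCC·DCC·CA·CA·BB·BB
    A ↦ CCC
    B ↦ BB
    C ↦ CA
    D ↦ DCC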